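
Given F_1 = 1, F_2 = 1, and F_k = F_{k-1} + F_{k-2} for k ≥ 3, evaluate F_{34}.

5702887

Iterating the recurrence up to F_{30} = 832040 and F_{29} = 514229:
F_{31} = F_{30} + F_{29} = 832040 + 514229 = 1346269
F_{32} = F_{31} + F_{30} = 1346269 + 832040 = 2178309
F_{33} = F_{32} + F_{31} = 2178309 + 1346269 = 3524578
F_{34} = F_{33} + F_{32} = 3524578 + 2178309 = 5702887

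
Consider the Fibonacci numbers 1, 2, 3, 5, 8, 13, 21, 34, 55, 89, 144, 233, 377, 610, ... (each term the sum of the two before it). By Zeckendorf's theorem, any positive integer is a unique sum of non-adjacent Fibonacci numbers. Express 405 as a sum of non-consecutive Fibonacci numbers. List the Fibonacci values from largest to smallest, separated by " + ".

405 − 377 = 28
28 − 21 = 7
7 − 5 = 2
2 − 2 = 0
So 405 = 377 + 21 + 5 + 2, with no two terms consecutive in the sequence.

377 + 21 + 5 + 2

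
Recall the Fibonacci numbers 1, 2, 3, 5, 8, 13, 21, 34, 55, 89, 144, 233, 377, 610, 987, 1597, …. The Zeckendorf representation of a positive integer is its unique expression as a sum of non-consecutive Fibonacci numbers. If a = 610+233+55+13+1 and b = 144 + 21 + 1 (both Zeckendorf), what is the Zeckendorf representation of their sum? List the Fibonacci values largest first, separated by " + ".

The two numbers are 912 and 166, so their sum is 1078.
1078: greatest Fibonacci not exceeding it is 987, leaving 91
91: greatest Fibonacci not exceeding it is 89, leaving 2
2: greatest Fibonacci not exceeding it is 2, leaving 0

987 + 89 + 2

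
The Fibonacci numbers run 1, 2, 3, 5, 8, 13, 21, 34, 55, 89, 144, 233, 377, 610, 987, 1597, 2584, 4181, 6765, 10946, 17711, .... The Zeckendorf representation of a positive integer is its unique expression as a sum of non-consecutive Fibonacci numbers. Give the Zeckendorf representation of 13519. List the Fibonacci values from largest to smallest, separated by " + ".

10946 + 1597 + 610 + 233 + 89 + 34 + 8 + 2

Greedily peel off the largest Fibonacci term at each step:
13519 − 10946 = 2573
2573 − 1597 = 976
976 − 610 = 366
366 − 233 = 133
133 − 89 = 44
44 − 34 = 10
10 − 8 = 2
2 − 2 = 0
So 13519 = 10946 + 1597 + 610 + 233 + 89 + 34 + 8 + 2, with no two terms consecutive in the sequence.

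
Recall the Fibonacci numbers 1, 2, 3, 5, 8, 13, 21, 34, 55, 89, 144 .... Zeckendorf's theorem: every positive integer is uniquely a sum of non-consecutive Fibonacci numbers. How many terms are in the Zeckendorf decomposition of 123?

Repeatedly subtract the largest Fibonacci number that fits:
largest Fibonacci ≤ 123 is 89; 123 − 89 = 34
largest Fibonacci ≤ 34 is 34; 34 − 34 = 0
123 = 89 + 34, which has 2 terms.

2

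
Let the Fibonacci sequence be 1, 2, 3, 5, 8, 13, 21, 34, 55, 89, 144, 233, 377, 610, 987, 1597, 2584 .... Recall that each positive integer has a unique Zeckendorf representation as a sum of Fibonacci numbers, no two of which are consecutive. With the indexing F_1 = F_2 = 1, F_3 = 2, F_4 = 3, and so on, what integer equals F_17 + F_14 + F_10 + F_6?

2037

F_17 + F_14 + F_10 + F_6 = 1597 + 377 + 55 + 8 = 2037.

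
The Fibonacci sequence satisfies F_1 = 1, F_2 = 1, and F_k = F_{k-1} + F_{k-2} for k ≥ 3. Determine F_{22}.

Iterating the recurrence up to F_{17} = 1597 and F_{16} = 987:
F_{18} = F_{17} + F_{16} = 1597 + 987 = 2584
F_{19} = F_{18} + F_{17} = 2584 + 1597 = 4181
F_{20} = F_{19} + F_{18} = 4181 + 2584 = 6765
F_{21} = F_{20} + F_{19} = 6765 + 4181 = 10946
F_{22} = F_{21} + F_{20} = 10946 + 6765 = 17711

17711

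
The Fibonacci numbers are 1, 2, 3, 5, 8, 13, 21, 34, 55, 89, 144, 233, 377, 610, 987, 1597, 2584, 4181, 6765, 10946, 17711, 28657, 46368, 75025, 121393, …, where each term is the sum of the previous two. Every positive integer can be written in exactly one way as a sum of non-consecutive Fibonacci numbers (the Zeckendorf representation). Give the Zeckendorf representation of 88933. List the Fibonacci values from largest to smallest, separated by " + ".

75025 + 10946 + 2584 + 377 + 1

Greedy algorithm:
75025 ≤ 88933 < 121393, so take 75025; remainder 13908
10946 ≤ 13908 < 17711, so take 10946; remainder 2962
2584 ≤ 2962 < 4181, so take 2584; remainder 378
377 ≤ 378 < 610, so take 377; remainder 1
1 ≤ 1 < 2, so take 1; remainder 0
So 88933 = 75025 + 10946 + 2584 + 377 + 1, with no two terms consecutive in the sequence.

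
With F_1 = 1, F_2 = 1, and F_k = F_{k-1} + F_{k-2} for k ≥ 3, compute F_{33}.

3524578

Iterating the recurrence up to F_{25} = 75025 and F_{24} = 46368:
F_{26} = F_{25} + F_{24} = 75025 + 46368 = 121393
F_{27} = F_{26} + F_{25} = 121393 + 75025 = 196418
F_{28} = F_{27} + F_{26} = 196418 + 121393 = 317811
F_{29} = F_{28} + F_{27} = 317811 + 196418 = 514229
F_{30} = F_{29} + F_{28} = 514229 + 317811 = 832040
F_{31} = F_{30} + F_{29} = 832040 + 514229 = 1346269
F_{32} = F_{31} + F_{30} = 1346269 + 832040 = 2178309
F_{33} = F_{32} + F_{31} = 2178309 + 1346269 = 3524578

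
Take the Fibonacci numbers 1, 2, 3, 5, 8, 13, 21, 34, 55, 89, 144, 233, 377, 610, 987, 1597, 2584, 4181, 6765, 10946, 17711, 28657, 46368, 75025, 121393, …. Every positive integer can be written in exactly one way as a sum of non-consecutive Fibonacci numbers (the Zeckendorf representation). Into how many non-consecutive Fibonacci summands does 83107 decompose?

6

Repeatedly subtract the largest Fibonacci number that fits:
largest Fibonacci ≤ 83107 is 75025; 83107 − 75025 = 8082
largest Fibonacci ≤ 8082 is 6765; 8082 − 6765 = 1317
largest Fibonacci ≤ 1317 is 987; 1317 − 987 = 330
largest Fibonacci ≤ 330 is 233; 330 − 233 = 97
largest Fibonacci ≤ 97 is 89; 97 − 89 = 8
largest Fibonacci ≤ 8 is 8; 8 − 8 = 0
83107 = 75025 + 6765 + 987 + 233 + 89 + 8, which has 6 terms.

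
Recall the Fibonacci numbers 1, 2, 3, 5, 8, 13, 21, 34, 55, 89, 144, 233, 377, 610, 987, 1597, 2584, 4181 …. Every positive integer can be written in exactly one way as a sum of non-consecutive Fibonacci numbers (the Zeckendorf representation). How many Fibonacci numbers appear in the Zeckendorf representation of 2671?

5

Greedy algorithm:
take 2584 (≤ 2671); 2671 − 2584 = 87
take 55 (≤ 87); 87 − 55 = 32
take 21 (≤ 32); 32 − 21 = 11
take 8 (≤ 11); 11 − 8 = 3
take 3 (≤ 3); 3 − 3 = 0
2671 = 2584 + 55 + 21 + 8 + 3, which has 5 terms.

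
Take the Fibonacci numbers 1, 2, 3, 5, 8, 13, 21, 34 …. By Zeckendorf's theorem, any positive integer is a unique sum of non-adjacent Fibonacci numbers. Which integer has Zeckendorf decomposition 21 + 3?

24

21 + 3 = 24.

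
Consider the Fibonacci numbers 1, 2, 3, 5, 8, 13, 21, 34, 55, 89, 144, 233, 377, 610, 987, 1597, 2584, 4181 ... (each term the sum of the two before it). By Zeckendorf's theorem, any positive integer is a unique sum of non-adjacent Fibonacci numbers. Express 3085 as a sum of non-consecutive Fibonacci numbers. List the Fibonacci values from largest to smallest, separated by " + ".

Greedy algorithm:
2584 ≤ 3085 < 4181, so take 2584; remainder 501
377 ≤ 501 < 610, so take 377; remainder 124
89 ≤ 124 < 144, so take 89; remainder 35
34 ≤ 35 < 55, so take 34; remainder 1
1 ≤ 1 < 2, so take 1; remainder 0
So 3085 = 2584 + 377 + 89 + 34 + 1, with no two terms consecutive in the sequence.

2584 + 377 + 89 + 34 + 1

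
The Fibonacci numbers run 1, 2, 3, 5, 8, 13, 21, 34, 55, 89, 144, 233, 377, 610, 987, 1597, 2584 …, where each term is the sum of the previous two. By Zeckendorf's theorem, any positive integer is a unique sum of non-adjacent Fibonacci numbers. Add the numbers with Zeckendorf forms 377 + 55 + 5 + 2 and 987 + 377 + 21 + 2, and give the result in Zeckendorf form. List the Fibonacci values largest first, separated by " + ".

The two numbers are 439 and 1387, so their sum is 1826.
Greedily peel off the largest Fibonacci term at each step:
1826 − 1597 = 229
229 − 144 = 85
85 − 55 = 30
30 − 21 = 9
9 − 8 = 1
1 − 1 = 0

1597 + 144 + 55 + 21 + 8 + 1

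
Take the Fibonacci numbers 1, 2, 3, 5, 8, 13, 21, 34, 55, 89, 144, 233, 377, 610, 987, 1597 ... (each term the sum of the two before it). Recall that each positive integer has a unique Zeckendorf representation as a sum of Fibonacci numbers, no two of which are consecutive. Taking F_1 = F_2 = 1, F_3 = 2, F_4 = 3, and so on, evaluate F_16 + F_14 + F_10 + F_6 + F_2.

F_16 + F_14 + F_10 + F_6 + F_2 = 987 + 377 + 55 + 8 + 1 = 1428.

1428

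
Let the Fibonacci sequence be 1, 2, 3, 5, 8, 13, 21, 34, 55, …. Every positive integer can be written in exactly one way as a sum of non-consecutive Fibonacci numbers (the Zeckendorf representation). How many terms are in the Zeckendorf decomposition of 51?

4

Greedily peel off the largest Fibonacci term at each step:
51 − 34 = 17
17 − 13 = 4
4 − 3 = 1
1 − 1 = 0
51 = 34 + 13 + 3 + 1, which has 4 terms.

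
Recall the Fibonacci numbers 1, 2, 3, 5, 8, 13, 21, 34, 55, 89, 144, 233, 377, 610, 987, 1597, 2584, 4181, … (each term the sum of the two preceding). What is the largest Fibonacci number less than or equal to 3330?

2584

2584 ≤ 3330 < 4181, so the largest Fibonacci number not exceeding 3330 is 2584.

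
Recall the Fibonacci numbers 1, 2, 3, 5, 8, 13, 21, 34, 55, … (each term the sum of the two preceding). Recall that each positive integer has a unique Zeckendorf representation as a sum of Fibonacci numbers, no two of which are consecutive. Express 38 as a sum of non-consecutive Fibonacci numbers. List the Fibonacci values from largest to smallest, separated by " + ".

largest Fibonacci ≤ 38 is 34; 38 − 34 = 4
largest Fibonacci ≤ 4 is 3; 4 − 3 = 1
largest Fibonacci ≤ 1 is 1; 1 − 1 = 0
So 38 = 34 + 3 + 1, with no two terms consecutive in the sequence.

34 + 3 + 1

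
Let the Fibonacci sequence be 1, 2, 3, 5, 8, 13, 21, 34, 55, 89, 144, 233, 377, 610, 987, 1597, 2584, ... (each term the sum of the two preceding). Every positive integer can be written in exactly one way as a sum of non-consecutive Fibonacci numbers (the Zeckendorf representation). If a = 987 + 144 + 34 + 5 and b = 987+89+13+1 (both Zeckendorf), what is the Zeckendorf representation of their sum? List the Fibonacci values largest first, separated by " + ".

1597 + 610 + 34 + 13 + 5 + 1

The two numbers are 1170 and 1090, so their sum is 2260.
Greedily peel off the largest Fibonacci term at each step:
take 1597 (≤ 2260); 2260 − 1597 = 663
take 610 (≤ 663); 663 − 610 = 53
take 34 (≤ 53); 53 − 34 = 19
take 13 (≤ 19); 19 − 13 = 6
take 5 (≤ 6); 6 − 5 = 1
take 1 (≤ 1); 1 − 1 = 0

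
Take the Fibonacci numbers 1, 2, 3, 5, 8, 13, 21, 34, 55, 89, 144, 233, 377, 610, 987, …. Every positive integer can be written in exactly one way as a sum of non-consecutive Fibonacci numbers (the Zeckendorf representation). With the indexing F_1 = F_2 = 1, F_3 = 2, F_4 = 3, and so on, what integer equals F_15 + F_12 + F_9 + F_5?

F_15 + F_12 + F_9 + F_5 = 610 + 144 + 34 + 5 = 793.

793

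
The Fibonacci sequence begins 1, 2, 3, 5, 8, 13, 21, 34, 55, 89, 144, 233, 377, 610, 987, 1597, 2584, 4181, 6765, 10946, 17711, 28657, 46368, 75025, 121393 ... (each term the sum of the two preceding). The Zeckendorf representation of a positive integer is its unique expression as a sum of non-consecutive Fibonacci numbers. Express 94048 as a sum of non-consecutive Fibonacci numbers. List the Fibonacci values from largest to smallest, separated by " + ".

Repeatedly subtract the largest Fibonacci number that fits:
subtract 75025 from 94048: 19023 remains
subtract 17711 from 19023: 1312 remains
subtract 987 from 1312: 325 remains
subtract 233 from 325: 92 remains
subtract 89 from 92: 3 remains
subtract 3 from 3: 0 remains
So 94048 = 75025 + 17711 + 987 + 233 + 89 + 3, with no two terms consecutive in the sequence.

75025 + 17711 + 987 + 233 + 89 + 3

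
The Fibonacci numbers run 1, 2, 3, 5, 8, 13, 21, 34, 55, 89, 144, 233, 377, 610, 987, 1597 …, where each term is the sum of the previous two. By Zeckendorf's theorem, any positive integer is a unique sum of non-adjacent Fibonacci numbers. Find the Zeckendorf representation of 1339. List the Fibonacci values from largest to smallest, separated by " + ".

987 + 233 + 89 + 21 + 8 + 1

largest Fibonacci ≤ 1339 is 987; 1339 − 987 = 352
largest Fibonacci ≤ 352 is 233; 352 − 233 = 119
largest Fibonacci ≤ 119 is 89; 119 − 89 = 30
largest Fibonacci ≤ 30 is 21; 30 − 21 = 9
largest Fibonacci ≤ 9 is 8; 9 − 8 = 1
largest Fibonacci ≤ 1 is 1; 1 − 1 = 0
So 1339 = 987 + 233 + 89 + 21 + 8 + 1, with no two terms consecutive in the sequence.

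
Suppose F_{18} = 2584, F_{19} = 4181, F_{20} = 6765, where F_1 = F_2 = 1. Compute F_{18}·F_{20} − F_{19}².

-1

2584·6765 − 4181² = 17480760 − 17480761 = -1. (Cassini's identity: F_{k−1}F_{k+1} − F_k² = (−1)^k.)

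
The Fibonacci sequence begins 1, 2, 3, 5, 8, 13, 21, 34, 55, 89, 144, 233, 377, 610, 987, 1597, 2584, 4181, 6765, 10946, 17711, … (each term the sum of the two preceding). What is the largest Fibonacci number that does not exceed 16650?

10946

10946 ≤ 16650 < 17711, so the largest Fibonacci number not exceeding 16650 is 10946.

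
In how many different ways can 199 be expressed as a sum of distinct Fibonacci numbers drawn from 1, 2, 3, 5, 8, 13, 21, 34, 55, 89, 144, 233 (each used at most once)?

199 = 144+55 = 144+34+21 = 144+34+13+8 = 89+55+34+21 = … (5 more), for 9 in all.

9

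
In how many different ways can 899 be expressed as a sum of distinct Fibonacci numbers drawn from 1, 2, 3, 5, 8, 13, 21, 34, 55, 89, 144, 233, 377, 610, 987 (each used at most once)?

Starting from the Zeckendorf form and repeatedly splitting a term F_k into F_{k−1} + F_{k−2} (when neither is already used) reaches every representation.
899 = 610+233+55+1 = 610+233+34+21+1 = 610+144+89+55+1 = … (9 more), for 12 in all.

12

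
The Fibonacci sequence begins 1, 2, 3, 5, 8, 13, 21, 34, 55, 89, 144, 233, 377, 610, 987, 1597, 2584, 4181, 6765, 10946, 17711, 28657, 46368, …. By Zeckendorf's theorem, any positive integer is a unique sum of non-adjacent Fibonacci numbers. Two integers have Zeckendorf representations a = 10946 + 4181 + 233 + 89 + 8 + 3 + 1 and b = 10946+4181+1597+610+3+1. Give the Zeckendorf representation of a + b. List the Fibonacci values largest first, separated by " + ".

The two numbers are 15461 and 17338, so their sum is 32799.
subtract 28657 from 32799: 4142 remains
subtract 2584 from 4142: 1558 remains
subtract 987 from 1558: 571 remains
subtract 377 from 571: 194 remains
subtract 144 from 194: 50 remains
subtract 34 from 50: 16 remains
subtract 13 from 16: 3 remains
subtract 3 from 3: 0 remains

28657 + 2584 + 987 + 377 + 144 + 34 + 13 + 3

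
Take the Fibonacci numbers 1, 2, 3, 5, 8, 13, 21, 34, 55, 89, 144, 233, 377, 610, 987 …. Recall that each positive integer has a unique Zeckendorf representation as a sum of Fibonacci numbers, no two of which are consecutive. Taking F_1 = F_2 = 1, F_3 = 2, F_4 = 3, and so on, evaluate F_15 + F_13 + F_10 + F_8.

919

F_15 + F_13 + F_10 + F_8 = 610 + 233 + 55 + 21 = 919.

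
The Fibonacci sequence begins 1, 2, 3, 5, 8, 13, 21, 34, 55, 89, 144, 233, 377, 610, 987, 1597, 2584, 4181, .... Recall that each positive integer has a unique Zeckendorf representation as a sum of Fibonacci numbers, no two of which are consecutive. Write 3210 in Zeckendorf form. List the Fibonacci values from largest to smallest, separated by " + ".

largest Fibonacci ≤ 3210 is 2584; 3210 − 2584 = 626
largest Fibonacci ≤ 626 is 610; 626 − 610 = 16
largest Fibonacci ≤ 16 is 13; 16 − 13 = 3
largest Fibonacci ≤ 3 is 3; 3 − 3 = 0
So 3210 = 2584 + 610 + 13 + 3, with no two terms consecutive in the sequence.

2584 + 610 + 13 + 3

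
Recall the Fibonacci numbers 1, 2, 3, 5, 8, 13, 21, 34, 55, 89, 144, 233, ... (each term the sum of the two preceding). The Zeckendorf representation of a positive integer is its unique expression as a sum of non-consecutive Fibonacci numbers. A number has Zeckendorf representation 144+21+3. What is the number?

168

144+21+3 = 168.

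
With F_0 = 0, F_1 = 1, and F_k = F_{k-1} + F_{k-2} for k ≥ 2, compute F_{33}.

Iterating the recurrence up to F_{26} = 121393 and F_{25} = 75025:
F_{27} = F_{26} + F_{25} = 121393 + 75025 = 196418
F_{28} = F_{27} + F_{26} = 196418 + 121393 = 317811
F_{29} = F_{28} + F_{27} = 317811 + 196418 = 514229
F_{30} = F_{29} + F_{28} = 514229 + 317811 = 832040
F_{31} = F_{30} + F_{29} = 832040 + 514229 = 1346269
F_{32} = F_{31} + F_{30} = 1346269 + 832040 = 2178309
F_{33} = F_{32} + F_{31} = 2178309 + 1346269 = 3524578

3524578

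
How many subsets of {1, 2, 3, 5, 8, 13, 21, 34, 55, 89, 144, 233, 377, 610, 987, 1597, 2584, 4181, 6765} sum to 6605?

6605 = 4181+1597+610+144+55+13+5 = 4181+1597+610+144+55+13+3+2 = 4181+1597+610+144+34+21+13+5 = … (33 more), for 36 in all.

36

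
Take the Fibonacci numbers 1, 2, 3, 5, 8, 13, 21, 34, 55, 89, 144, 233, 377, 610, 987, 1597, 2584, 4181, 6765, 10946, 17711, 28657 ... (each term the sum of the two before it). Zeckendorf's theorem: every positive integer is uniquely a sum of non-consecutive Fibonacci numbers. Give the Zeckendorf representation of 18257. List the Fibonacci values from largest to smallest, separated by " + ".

take 17711 (≤ 18257); 18257 − 17711 = 546
take 377 (≤ 546); 546 − 377 = 169
take 144 (≤ 169); 169 − 144 = 25
take 21 (≤ 25); 25 − 21 = 4
take 3 (≤ 4); 4 − 3 = 1
take 1 (≤ 1); 1 − 1 = 0
So 18257 = 17711 + 377 + 144 + 21 + 3 + 1, with no two terms consecutive in the sequence.

17711 + 377 + 144 + 21 + 3 + 1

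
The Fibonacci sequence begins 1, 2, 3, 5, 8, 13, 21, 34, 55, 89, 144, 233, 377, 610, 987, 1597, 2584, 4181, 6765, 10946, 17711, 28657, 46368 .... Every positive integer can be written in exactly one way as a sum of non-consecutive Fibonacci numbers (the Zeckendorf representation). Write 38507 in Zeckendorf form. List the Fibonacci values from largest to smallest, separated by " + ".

Repeatedly subtract the largest Fibonacci number that fits:
38507 − 28657 = 9850
9850 − 6765 = 3085
3085 − 2584 = 501
501 − 377 = 124
124 − 89 = 35
35 − 34 = 1
1 − 1 = 0
So 38507 = 28657 + 6765 + 2584 + 377 + 89 + 34 + 1, with no two terms consecutive in the sequence.

28657 + 6765 + 2584 + 377 + 89 + 34 + 1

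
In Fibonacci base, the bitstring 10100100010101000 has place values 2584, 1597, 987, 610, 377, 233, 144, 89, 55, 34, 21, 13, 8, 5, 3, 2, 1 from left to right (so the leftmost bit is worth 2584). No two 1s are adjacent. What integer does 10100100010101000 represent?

3856

Summing the place values of the 1 bits: 2584 + 987 + 233 + 34 + 13 + 5 = 3856.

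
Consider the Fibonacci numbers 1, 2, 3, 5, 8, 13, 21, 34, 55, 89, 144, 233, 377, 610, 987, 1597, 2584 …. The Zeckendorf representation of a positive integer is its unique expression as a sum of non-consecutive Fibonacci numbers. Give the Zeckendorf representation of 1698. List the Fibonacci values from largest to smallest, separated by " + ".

Greedily peel off the largest Fibonacci term at each step:
subtract 1597 from 1698: 101 remains
subtract 89 from 101: 12 remains
subtract 8 from 12: 4 remains
subtract 3 from 4: 1 remains
subtract 1 from 1: 0 remains
So 1698 = 1597 + 89 + 8 + 3 + 1, with no two terms consecutive in the sequence.

1597 + 89 + 8 + 3 + 1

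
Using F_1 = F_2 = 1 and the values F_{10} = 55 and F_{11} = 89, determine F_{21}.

10946

By F_{2k+1} = F_k² + F_{k+1}²: F_{21} = 55² + 89² = 3025 + 7921 = 10946.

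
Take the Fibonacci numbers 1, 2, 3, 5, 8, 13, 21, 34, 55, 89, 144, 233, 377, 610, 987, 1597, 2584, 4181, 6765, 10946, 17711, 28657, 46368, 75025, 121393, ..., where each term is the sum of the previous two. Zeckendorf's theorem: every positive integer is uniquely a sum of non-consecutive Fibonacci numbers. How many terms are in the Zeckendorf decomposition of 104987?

subtract 75025 from 104987: 29962 remains
subtract 28657 from 29962: 1305 remains
subtract 987 from 1305: 318 remains
subtract 233 from 318: 85 remains
subtract 55 from 85: 30 remains
subtract 21 from 30: 9 remains
subtract 8 from 9: 1 remains
subtract 1 from 1: 0 remains
104987 = 75025 + 28657 + 987 + 233 + 55 + 21 + 8 + 1, which has 8 terms.

8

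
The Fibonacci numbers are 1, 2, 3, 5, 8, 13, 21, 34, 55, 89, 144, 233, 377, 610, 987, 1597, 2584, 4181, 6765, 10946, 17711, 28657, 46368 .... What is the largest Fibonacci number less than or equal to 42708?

28657

28657 ≤ 42708 < 46368, so the largest Fibonacci number not exceeding 42708 is 28657.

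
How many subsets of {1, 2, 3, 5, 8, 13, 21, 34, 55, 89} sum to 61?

6

Each representation comes from the Zeckendorf form by replacing some F_k with F_{k−1} + F_{k−2} where possible.
61 = 55+5+1 = 55+3+2+1 = 34+21+5+1 = … (3 more), for 6 in all.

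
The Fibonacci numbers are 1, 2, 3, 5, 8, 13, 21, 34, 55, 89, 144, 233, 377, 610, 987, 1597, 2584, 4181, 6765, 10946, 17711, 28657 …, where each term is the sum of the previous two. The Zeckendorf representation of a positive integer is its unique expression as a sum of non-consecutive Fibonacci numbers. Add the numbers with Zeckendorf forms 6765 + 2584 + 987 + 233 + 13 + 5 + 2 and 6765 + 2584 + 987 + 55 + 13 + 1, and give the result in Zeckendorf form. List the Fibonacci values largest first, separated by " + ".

The two numbers are 10589 and 10405, so their sum is 20994.
20994: greatest Fibonacci not exceeding it is 17711, leaving 3283
3283: greatest Fibonacci not exceeding it is 2584, leaving 699
699: greatest Fibonacci not exceeding it is 610, leaving 89
89: greatest Fibonacci not exceeding it is 89, leaving 0

17711 + 2584 + 610 + 89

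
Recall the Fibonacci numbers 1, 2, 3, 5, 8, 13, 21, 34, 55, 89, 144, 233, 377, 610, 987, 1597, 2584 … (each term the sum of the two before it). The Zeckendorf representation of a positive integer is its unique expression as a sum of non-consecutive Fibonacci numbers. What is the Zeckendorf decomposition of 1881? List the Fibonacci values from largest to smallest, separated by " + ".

1597 + 233 + 34 + 13 + 3 + 1

Greedy algorithm:
1881 − 1597 = 284
284 − 233 = 51
51 − 34 = 17
17 − 13 = 4
4 − 3 = 1
1 − 1 = 0
So 1881 = 1597 + 233 + 34 + 13 + 3 + 1, with no two terms consecutive in the sequence.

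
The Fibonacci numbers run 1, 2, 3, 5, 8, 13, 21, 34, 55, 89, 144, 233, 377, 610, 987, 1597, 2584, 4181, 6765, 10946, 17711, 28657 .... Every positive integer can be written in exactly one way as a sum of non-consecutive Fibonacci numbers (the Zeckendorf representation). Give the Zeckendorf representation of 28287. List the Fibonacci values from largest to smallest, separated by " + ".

17711 + 6765 + 2584 + 987 + 233 + 5 + 2

subtract 17711 from 28287: 10576 remains
subtract 6765 from 10576: 3811 remains
subtract 2584 from 3811: 1227 remains
subtract 987 from 1227: 240 remains
subtract 233 from 240: 7 remains
subtract 5 from 7: 2 remains
subtract 2 from 2: 0 remains
So 28287 = 17711 + 6765 + 2584 + 987 + 233 + 5 + 2, with no two terms consecutive in the sequence.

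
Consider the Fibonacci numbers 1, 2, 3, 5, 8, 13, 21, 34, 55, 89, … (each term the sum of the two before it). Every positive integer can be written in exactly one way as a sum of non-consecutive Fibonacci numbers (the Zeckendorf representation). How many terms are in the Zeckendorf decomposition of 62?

3

62: greatest Fibonacci not exceeding it is 55, leaving 7
7: greatest Fibonacci not exceeding it is 5, leaving 2
2: greatest Fibonacci not exceeding it is 2, leaving 0
62 = 55 + 5 + 2, which has 3 terms.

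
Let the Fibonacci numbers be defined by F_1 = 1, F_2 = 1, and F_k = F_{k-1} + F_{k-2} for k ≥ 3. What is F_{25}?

Iterating the recurrence up to F_{18} = 2584 and F_{17} = 1597:
F_{19} = F_{18} + F_{17} = 2584 + 1597 = 4181
F_{20} = F_{19} + F_{18} = 4181 + 2584 = 6765
F_{21} = F_{20} + F_{19} = 6765 + 4181 = 10946
F_{22} = F_{21} + F_{20} = 10946 + 6765 = 17711
F_{23} = F_{22} + F_{21} = 17711 + 10946 = 28657
F_{24} = F_{23} + F_{22} = 28657 + 17711 = 46368
F_{25} = F_{24} + F_{23} = 46368 + 28657 = 75025

75025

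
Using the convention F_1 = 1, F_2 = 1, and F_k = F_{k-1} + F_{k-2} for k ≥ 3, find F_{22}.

17711

Iterating the recurrence up to F_{15} = 610 and F_{14} = 377:
F_{16} = F_{15} + F_{14} = 610 + 377 = 987
F_{17} = F_{16} + F_{15} = 987 + 610 = 1597
F_{18} = F_{17} + F_{16} = 1597 + 987 = 2584
F_{19} = F_{18} + F_{17} = 2584 + 1597 = 4181
F_{20} = F_{19} + F_{18} = 4181 + 2584 = 6765
F_{21} = F_{20} + F_{19} = 6765 + 4181 = 10946
F_{22} = F_{21} + F_{20} = 10946 + 6765 = 17711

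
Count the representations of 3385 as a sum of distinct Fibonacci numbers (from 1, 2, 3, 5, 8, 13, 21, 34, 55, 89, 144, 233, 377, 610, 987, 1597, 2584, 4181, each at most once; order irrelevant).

40

3385 = 2584+610+144+34+13 = 2584+610+144+34+8+5 = 2584+610+89+55+34+13 = 2584+377+233+144+34+13 = … (36 more), for 40 in all.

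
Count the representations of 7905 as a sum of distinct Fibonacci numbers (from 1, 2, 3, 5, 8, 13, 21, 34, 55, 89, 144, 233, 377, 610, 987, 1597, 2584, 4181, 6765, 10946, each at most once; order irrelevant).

Each representation comes from the Zeckendorf form by replacing some F_k with F_{k−1} + F_{k−2} where possible.
7905 = 6765+987+144+8+1 = 6765+987+144+5+3+1 = 6765+987+89+55+8+1 = 6765+610+377+144+8+1 = 6765+987+89+55+5+3+1 = … (45 more), for 50 in all.

50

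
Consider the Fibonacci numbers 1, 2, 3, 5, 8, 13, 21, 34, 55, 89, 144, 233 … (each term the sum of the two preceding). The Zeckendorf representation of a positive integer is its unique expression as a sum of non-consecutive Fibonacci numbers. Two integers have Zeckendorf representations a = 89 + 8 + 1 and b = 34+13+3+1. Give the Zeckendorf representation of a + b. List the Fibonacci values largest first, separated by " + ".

144 + 5

The two numbers are 98 and 51, so their sum is 149.
take 144 (≤ 149); 149 − 144 = 5
take 5 (≤ 5); 5 − 5 = 0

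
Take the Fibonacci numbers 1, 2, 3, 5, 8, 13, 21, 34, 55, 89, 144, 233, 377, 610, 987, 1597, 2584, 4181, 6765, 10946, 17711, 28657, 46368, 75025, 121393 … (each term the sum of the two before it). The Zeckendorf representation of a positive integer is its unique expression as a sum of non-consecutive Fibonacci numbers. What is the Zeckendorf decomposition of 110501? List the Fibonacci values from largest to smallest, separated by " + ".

75025 + 28657 + 6765 + 34 + 13 + 5 + 2

Greedily peel off the largest Fibonacci term at each step:
take 75025 (≤ 110501); 110501 − 75025 = 35476
take 28657 (≤ 35476); 35476 − 28657 = 6819
take 6765 (≤ 6819); 6819 − 6765 = 54
take 34 (≤ 54); 54 − 34 = 20
take 13 (≤ 20); 20 − 13 = 7
take 5 (≤ 7); 7 − 5 = 2
take 2 (≤ 2); 2 − 2 = 0
So 110501 = 75025 + 28657 + 6765 + 34 + 13 + 5 + 2, with no two terms consecutive in the sequence.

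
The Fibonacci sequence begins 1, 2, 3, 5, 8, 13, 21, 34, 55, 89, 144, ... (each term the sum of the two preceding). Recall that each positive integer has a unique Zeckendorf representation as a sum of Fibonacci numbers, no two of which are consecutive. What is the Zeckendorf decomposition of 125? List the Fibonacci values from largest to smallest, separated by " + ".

Greedily peel off the largest Fibonacci term at each step:
subtract 89 from 125: 36 remains
subtract 34 from 36: 2 remains
subtract 2 from 2: 0 remains
So 125 = 89 + 34 + 2, with no two terms consecutive in the sequence.

89 + 34 + 2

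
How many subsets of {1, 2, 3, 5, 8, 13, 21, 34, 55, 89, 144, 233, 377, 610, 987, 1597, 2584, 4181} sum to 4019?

Starting from the Zeckendorf form and repeatedly splitting a term F_k into F_{k−1} + F_{k−2} (when neither is already used) reaches every representation.
4019 = 2584+987+377+55+13+3 = 2584+987+377+55+13+2+1 = 2584+987+377+55+8+5+3 = 2584+987+377+34+21+13+3 = … (40 more), for 44 in all.

44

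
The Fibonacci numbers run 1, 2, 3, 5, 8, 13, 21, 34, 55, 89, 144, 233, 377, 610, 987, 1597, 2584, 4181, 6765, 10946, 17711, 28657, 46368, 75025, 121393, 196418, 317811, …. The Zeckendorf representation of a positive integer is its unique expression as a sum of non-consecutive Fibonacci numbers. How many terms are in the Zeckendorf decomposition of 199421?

Repeatedly subtract the largest Fibonacci number that fits:
196418 ≤ 199421 < 317811, so take 196418; remainder 3003
2584 ≤ 3003 < 4181, so take 2584; remainder 419
377 ≤ 419 < 610, so take 377; remainder 42
34 ≤ 42 < 55, so take 34; remainder 8
8 ≤ 8 < 13, so take 8; remainder 0
199421 = 196418 + 2584 + 377 + 34 + 8, which has 5 terms.

5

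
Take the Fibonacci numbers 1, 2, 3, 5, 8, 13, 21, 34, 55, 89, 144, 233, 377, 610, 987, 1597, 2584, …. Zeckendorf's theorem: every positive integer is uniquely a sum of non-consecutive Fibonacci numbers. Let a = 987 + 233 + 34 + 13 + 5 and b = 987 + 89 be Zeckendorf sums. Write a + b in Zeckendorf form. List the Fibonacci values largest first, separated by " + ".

The two numbers are 1272 and 1076, so their sum is 2348.
subtract 1597 from 2348: 751 remains
subtract 610 from 751: 141 remains
subtract 89 from 141: 52 remains
subtract 34 from 52: 18 remains
subtract 13 from 18: 5 remains
subtract 5 from 5: 0 remains

1597 + 610 + 89 + 34 + 13 + 5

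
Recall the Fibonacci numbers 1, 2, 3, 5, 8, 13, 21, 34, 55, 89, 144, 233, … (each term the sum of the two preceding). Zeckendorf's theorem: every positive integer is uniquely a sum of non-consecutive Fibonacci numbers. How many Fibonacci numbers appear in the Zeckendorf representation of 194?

largest Fibonacci ≤ 194 is 144; 194 − 144 = 50
largest Fibonacci ≤ 50 is 34; 50 − 34 = 16
largest Fibonacci ≤ 16 is 13; 16 − 13 = 3
largest Fibonacci ≤ 3 is 3; 3 − 3 = 0
194 = 144 + 34 + 13 + 3, which has 4 terms.

4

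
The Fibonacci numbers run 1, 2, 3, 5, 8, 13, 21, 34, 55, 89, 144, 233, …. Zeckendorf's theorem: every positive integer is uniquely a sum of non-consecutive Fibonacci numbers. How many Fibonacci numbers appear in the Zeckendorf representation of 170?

3

Greedy algorithm:
170 − 144 = 26
26 − 21 = 5
5 − 5 = 0
170 = 144 + 21 + 5, which has 3 terms.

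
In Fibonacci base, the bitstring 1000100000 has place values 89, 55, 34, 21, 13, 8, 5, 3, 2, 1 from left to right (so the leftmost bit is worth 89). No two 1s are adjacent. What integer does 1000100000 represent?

102

Summing the place values of the 1 bits: 89 + 13 = 102.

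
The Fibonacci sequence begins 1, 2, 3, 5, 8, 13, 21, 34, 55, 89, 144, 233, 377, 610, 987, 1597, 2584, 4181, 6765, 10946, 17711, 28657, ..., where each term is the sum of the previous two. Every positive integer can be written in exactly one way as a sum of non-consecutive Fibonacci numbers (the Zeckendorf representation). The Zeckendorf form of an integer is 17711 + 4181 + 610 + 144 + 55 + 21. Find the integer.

22722

17711 + 4181 + 610 + 144 + 55 + 21 = 22722.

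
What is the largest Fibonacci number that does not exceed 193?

144

144 ≤ 193 < 233, so the largest Fibonacci number not exceeding 193 is 144.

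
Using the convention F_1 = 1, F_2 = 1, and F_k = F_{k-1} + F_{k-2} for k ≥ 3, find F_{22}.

17711

Iterating the recurrence up to F_{14} = 377 and F_{13} = 233:
F_{15} = F_{14} + F_{13} = 377 + 233 = 610
F_{16} = F_{15} + F_{14} = 610 + 377 = 987
F_{17} = F_{16} + F_{15} = 987 + 610 = 1597
F_{18} = F_{17} + F_{16} = 1597 + 987 = 2584
F_{19} = F_{18} + F_{17} = 2584 + 1597 = 4181
F_{20} = F_{19} + F_{18} = 4181 + 2584 = 6765
F_{21} = F_{20} + F_{19} = 6765 + 4181 = 10946
F_{22} = F_{21} + F_{20} = 10946 + 6765 = 17711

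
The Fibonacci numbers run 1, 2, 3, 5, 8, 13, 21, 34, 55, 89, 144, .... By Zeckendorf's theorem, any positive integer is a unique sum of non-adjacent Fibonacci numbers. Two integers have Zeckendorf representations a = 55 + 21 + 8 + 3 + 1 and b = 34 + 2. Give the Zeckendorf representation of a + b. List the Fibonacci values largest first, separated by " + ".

89 + 34 + 1

The two numbers are 88 and 36, so their sum is 124.
take 89 (≤ 124); 124 − 89 = 35
take 34 (≤ 35); 35 − 34 = 1
take 1 (≤ 1); 1 − 1 = 0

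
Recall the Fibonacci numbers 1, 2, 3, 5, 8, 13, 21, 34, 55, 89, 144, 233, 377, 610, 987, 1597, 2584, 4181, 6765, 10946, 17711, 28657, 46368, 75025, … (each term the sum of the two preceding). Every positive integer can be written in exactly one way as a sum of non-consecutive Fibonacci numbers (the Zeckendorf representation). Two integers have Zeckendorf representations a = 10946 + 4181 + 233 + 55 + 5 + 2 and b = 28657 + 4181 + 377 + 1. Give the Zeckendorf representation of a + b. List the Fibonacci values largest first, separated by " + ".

The two numbers are 15422 and 33216, so their sum is 48638.
Greedily peel off the largest Fibonacci term at each step:
46368 ≤ 48638 < 75025, so take 46368; remainder 2270
1597 ≤ 2270 < 2584, so take 1597; remainder 673
610 ≤ 673 < 987, so take 610; remainder 63
55 ≤ 63 < 89, so take 55; remainder 8
8 ≤ 8 < 13, so take 8; remainder 0

46368 + 1597 + 610 + 55 + 8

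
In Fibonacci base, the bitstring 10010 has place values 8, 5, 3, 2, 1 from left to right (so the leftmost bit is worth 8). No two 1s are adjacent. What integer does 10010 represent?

10

Summing the place values of the 1 bits: 8 + 2 = 10.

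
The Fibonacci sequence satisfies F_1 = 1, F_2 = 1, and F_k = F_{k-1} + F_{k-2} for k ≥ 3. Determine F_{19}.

Iterating the recurrence up to F_{14} = 377 and F_{13} = 233:
F_{15} = F_{14} + F_{13} = 377 + 233 = 610
F_{16} = F_{15} + F_{14} = 610 + 377 = 987
F_{17} = F_{16} + F_{15} = 987 + 610 = 1597
F_{18} = F_{17} + F_{16} = 1597 + 987 = 2584
F_{19} = F_{18} + F_{17} = 2584 + 1597 = 4181

4181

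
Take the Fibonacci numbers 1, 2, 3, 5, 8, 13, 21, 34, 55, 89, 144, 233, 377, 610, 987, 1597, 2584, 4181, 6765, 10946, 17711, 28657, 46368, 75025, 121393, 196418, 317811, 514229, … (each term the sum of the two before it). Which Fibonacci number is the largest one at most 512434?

317811

317811 ≤ 512434 < 514229, so the largest Fibonacci number not exceeding 512434 is 317811.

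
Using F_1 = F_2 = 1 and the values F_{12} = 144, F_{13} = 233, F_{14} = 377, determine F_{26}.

By the addition formula F_{m+n} = F_m F_{n+1} + F_{m−1} F_n with m=14, n=12: F_{26} = 377·233 + 233·144 = 87841 + 33552 = 121393.

121393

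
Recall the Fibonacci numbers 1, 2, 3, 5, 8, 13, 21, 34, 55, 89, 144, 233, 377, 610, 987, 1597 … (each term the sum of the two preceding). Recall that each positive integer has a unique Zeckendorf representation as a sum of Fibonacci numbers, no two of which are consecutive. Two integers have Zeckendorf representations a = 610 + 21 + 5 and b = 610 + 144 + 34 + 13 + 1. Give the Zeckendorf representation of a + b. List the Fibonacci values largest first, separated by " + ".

987 + 377 + 55 + 13 + 5 + 1

The two numbers are 636 and 802, so their sum is 1438.
Greedy algorithm:
take 987 (≤ 1438); 1438 − 987 = 451
take 377 (≤ 451); 451 − 377 = 74
take 55 (≤ 74); 74 − 55 = 19
take 13 (≤ 19); 19 − 13 = 6
take 5 (≤ 6); 6 − 5 = 1
take 1 (≤ 1); 1 − 1 = 0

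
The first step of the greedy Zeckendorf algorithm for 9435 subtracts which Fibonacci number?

6765

6765 ≤ 9435 < 10946, so the largest Fibonacci number not exceeding 9435 is 6765.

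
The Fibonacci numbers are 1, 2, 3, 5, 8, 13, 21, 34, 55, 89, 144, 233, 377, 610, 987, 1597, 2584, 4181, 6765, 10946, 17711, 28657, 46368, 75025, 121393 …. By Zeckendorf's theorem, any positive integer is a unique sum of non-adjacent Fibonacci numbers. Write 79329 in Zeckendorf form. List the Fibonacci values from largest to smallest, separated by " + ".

75025 + 4181 + 89 + 34

subtract 75025 from 79329: 4304 remains
subtract 4181 from 4304: 123 remains
subtract 89 from 123: 34 remains
subtract 34 from 34: 0 remains
So 79329 = 75025 + 4181 + 89 + 34, with no two terms consecutive in the sequence.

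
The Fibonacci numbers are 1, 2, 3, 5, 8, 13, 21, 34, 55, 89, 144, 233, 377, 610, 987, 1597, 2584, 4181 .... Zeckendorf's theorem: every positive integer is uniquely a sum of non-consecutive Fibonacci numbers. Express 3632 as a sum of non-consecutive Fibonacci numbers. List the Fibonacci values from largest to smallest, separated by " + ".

Greedy algorithm:
take 2584 (≤ 3632); 3632 − 2584 = 1048
take 987 (≤ 1048); 1048 − 987 = 61
take 55 (≤ 61); 61 − 55 = 6
take 5 (≤ 6); 6 − 5 = 1
take 1 (≤ 1); 1 − 1 = 0
So 3632 = 2584 + 987 + 55 + 5 + 1, with no two terms consecutive in the sequence.

2584 + 987 + 55 + 5 + 1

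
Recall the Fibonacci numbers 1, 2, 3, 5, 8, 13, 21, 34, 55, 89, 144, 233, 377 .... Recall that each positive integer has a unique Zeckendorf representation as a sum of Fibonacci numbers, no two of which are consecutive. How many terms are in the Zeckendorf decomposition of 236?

2

Repeatedly subtract the largest Fibonacci number that fits:
largest Fibonacci ≤ 236 is 233; 236 − 233 = 3
largest Fibonacci ≤ 3 is 3; 3 − 3 = 0
236 = 233 + 3, which has 2 terms.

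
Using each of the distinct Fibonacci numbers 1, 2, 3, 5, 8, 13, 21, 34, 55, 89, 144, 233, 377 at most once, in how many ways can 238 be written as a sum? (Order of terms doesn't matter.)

Starting from the Zeckendorf form and repeatedly splitting a term F_k into F_{k−1} + F_{k−2} (when neither is already used) reaches every representation.
238 = 233+5 = 233+3+2 = 144+89+5 = … (6 more), for 9 in all.

9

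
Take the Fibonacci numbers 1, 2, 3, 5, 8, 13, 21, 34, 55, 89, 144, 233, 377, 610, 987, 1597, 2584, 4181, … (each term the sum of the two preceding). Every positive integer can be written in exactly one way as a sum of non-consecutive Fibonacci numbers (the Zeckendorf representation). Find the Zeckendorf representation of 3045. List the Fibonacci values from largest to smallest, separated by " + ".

3045: greatest Fibonacci not exceeding it is 2584, leaving 461
461: greatest Fibonacci not exceeding it is 377, leaving 84
84: greatest Fibonacci not exceeding it is 55, leaving 29
29: greatest Fibonacci not exceeding it is 21, leaving 8
8: greatest Fibonacci not exceeding it is 8, leaving 0
So 3045 = 2584 + 377 + 55 + 21 + 8, with no two terms consecutive in the sequence.

2584 + 377 + 55 + 21 + 8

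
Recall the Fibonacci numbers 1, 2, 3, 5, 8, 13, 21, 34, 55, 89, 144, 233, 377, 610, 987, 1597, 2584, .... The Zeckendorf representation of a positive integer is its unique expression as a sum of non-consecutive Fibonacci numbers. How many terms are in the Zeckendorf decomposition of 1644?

1644: greatest Fibonacci not exceeding it is 1597, leaving 47
47: greatest Fibonacci not exceeding it is 34, leaving 13
13: greatest Fibonacci not exceeding it is 13, leaving 0
1644 = 1597 + 34 + 13, which has 3 terms.

3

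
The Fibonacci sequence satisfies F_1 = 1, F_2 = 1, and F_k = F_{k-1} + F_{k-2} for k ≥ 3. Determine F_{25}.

75025

Iterating the recurrence up to F_{18} = 2584 and F_{17} = 1597:
F_{19} = F_{18} + F_{17} = 2584 + 1597 = 4181
F_{20} = F_{19} + F_{18} = 4181 + 2584 = 6765
F_{21} = F_{20} + F_{19} = 6765 + 4181 = 10946
F_{22} = F_{21} + F_{20} = 10946 + 6765 = 17711
F_{23} = F_{22} + F_{21} = 17711 + 10946 = 28657
F_{24} = F_{23} + F_{22} = 28657 + 17711 = 46368
F_{25} = F_{24} + F_{23} = 46368 + 28657 = 75025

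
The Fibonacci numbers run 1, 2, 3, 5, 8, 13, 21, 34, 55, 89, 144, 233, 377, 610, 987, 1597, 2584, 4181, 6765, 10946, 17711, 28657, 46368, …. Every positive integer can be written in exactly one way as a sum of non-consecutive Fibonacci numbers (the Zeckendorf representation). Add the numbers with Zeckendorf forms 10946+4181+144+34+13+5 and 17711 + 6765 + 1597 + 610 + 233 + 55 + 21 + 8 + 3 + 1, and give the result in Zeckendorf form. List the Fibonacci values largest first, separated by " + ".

The two numbers are 15323 and 27004, so their sum is 42327.
take 28657 (≤ 42327); 42327 − 28657 = 13670
take 10946 (≤ 13670); 13670 − 10946 = 2724
take 2584 (≤ 2724); 2724 − 2584 = 140
take 89 (≤ 140); 140 − 89 = 51
take 34 (≤ 51); 51 − 34 = 17
take 13 (≤ 17); 17 − 13 = 4
take 3 (≤ 4); 4 − 3 = 1
take 1 (≤ 1); 1 − 1 = 0

28657 + 10946 + 2584 + 89 + 34 + 13 + 3 + 1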